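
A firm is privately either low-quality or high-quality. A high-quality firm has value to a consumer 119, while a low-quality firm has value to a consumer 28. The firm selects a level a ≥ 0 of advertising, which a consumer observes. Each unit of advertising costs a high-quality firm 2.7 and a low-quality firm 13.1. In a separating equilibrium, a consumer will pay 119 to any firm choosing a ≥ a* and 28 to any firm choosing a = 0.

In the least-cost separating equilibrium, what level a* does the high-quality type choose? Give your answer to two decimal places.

6.95

A low-quality firm choosing a = 0 receives 28.
Imitating at a* instead would pay 119 at cost 13.1·a*, netting 119 − 13.1·a*.
Indifference: 28 = 119 − 13.1·a*, so a* = (119 − 28) / 13.1 ≈ 6.95.
At a* the low-quality type's incentive constraint just binds; the high-quality type strictly prefers a* since its per-unit cost is lower.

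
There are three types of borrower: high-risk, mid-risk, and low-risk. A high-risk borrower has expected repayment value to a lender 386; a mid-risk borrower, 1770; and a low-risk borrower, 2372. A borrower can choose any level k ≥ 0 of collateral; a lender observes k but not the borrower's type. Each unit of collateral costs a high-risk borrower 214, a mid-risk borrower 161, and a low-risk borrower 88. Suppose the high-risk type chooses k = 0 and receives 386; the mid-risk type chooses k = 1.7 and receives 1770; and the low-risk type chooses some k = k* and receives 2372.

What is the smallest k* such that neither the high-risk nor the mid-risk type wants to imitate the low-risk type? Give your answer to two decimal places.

9.28

High-risk type (on-path payoff 386) won't mimic when 386 ≥ 2372 − 214·k*, i.e. k* ≥ 9.28.
Mid-risk type (on-path payoff 1770 − 161×1.7 = 1496.3) won't mimic when 1496.3 ≥ 2372 − 161·k*, i.e. k* ≥ 5.44.
Both must hold, so k* = max(9.28, 5.44) = 9.28. The high-risk type's constraint binds.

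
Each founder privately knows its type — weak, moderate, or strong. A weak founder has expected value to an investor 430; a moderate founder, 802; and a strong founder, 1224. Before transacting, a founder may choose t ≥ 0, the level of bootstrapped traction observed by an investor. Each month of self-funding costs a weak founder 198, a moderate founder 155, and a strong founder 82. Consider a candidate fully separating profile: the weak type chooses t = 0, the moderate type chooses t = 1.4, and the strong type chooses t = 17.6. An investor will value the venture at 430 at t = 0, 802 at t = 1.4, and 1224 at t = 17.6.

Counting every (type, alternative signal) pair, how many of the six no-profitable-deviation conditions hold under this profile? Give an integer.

3

Strong (own payoff 1224 − 82×17.6 = -219.2): to t=0 gives 430 → profitable ✗; to t=1.4 gives 802 − 82×1.4 = 687.2 → profitable ✗.
Moderate (own payoff 802 − 155×1.4 = 585): to t=0 gives 430 → no gain ✓; to t=17.6 gives 1224 − 155×17.6 = -1504 → no gain ✓.
Weak (own payoff 430): to t=1.4 gives 802 − 198×1.4 = 524.8 → profitable ✗; to t=17.6 gives 1224 − 198×17.6 = -2260.8 → no gain ✓.
3 of the 6 constraints hold; not an equilibrium.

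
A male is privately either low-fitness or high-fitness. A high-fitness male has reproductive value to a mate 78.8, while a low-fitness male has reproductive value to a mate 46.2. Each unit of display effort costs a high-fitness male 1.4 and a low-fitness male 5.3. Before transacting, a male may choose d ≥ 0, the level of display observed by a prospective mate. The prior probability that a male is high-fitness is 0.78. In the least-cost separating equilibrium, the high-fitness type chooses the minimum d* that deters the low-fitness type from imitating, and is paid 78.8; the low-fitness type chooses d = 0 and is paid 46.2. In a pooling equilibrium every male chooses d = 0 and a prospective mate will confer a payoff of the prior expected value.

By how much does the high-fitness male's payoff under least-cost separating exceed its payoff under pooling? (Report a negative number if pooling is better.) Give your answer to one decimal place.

Least-cost separating signal: d* solves 46.2 = 78.8 − 5.3·d*, so d* = (78.8 − 46.2)/5.3 ≈ 6.1509.
High-fitness type's separating payoff: 78.8 − 1.4 × d* = 78.8 − 1.4 × (78.8 − 46.2)/5.3 = 78.8 − 45.64/5.3 ≈ 70.189.
Pooling payoff: 0.78 × 78.8 + 0.22 × 46.2 = 71.628.
Difference: 70.189 − 71.628 = -1.439, i.e. -1.4 to one decimal place.
The high-fitness type would prefer the pooling outcome.

-1.4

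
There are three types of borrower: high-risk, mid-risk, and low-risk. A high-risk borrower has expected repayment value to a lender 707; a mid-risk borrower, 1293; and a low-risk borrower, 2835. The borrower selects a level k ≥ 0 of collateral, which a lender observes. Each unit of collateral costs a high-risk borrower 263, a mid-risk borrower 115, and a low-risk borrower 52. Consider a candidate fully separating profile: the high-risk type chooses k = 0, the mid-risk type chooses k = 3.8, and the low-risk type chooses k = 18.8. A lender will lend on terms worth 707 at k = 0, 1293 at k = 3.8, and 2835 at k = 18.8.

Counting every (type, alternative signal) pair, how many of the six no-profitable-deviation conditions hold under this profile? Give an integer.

High-risk (own payoff 707): to k=3.8 gives 1293 − 263×3.8 = 293.6 → no gain ✓; to k=18.8 gives 2835 − 263×18.8 = -2109.4 → no gain ✓.
Low-risk (own payoff 2835 − 52×18.8 = 1857.4): to k=0 gives 707 → no gain ✓; to k=3.8 gives 1293 − 52×3.8 = 1095.4 → no gain ✓.
Mid-risk (own payoff 1293 − 115×3.8 = 856): to k=0 gives 707 → no gain ✓; to k=18.8 gives 2835 − 115×18.8 = 673 → no gain ✓.
6 of the 6 constraints hold; this profile is a separating equilibrium.

6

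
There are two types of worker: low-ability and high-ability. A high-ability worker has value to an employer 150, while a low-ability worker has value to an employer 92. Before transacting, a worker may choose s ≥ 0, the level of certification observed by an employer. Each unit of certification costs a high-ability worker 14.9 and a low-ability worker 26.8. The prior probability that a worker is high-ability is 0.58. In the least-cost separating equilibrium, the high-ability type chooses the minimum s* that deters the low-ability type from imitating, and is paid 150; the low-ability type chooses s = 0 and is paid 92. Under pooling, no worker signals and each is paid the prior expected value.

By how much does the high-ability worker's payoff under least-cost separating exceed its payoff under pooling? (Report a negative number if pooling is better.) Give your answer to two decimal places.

Least-cost separating signal: s* solves 92 = 150 − 26.8·s*, so s* = (150 − 92)/26.8 ≈ 2.1642.
High-ability type's separating payoff: 150 − 14.9 × s* = 150 − 14.9 × (150 − 92)/26.8 = 150 − 864.2/26.8 ≈ 117.7537.
Pooling payoff: 0.58 × 150 + 0.42 × 92 = 125.64.
Difference: 117.7537 − 125.64 = -7.8863, i.e. -7.89 to two decimal places.
The high-ability type would prefer the pooling outcome.

-7.89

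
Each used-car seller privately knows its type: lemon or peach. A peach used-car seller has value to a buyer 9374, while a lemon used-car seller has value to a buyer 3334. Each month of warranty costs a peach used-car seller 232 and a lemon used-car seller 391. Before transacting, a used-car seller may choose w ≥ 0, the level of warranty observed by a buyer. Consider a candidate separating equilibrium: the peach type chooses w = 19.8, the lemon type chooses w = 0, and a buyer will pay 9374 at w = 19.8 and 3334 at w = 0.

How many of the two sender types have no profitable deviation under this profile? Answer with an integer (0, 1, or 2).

Lemon type: stay at 0 → 3334; mimic → 9374 − 391 × 19.8 = 1632.2. IC holds (3334 ≥ 1632.2).
Peach type: signal → 9374 − 232 × 19.8 = 4780.4; deviate to 0 → 3334. IC holds (4780.4 ≥ 3334).
2 of 2 constraints hold, so this is a separating equilibrium.

2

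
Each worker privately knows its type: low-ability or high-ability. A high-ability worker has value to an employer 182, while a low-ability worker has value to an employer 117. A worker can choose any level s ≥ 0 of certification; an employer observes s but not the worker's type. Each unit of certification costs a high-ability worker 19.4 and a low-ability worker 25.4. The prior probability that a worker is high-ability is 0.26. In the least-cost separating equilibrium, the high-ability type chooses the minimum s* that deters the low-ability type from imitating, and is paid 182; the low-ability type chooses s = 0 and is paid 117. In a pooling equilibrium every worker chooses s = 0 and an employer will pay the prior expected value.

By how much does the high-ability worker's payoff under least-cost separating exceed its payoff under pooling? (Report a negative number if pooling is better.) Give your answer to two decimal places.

Least-cost separating signal: s* solves 117 = 182 − 25.4·s*, so s* = (182 − 117)/25.4 ≈ 2.5591.
High-ability type's separating payoff: 182 − 19.4 × s* = 182 − 19.4 × (182 − 117)/25.4 = 182 − 1261/25.4 ≈ 132.3543.
Pooling payoff: 0.26 × 182 + 0.74 × 117 = 133.9.
Difference: 132.3543 − 133.9 = -1.5457, i.e. -1.55 to two decimal places.
The high-ability type would prefer the pooling outcome.

-1.55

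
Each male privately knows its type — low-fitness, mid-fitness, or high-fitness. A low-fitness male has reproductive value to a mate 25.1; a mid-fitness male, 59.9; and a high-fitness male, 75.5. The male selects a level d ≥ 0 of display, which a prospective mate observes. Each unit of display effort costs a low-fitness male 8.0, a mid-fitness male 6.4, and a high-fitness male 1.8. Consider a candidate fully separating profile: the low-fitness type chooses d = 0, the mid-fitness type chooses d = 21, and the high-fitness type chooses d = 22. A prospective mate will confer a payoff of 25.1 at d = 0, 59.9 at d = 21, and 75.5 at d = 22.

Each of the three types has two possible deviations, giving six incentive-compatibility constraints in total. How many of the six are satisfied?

4

Mid-fitness (own payoff 59.9 − 6.4×21 = -74.5): to d=0 gives 25.1 → profitable ✗; to d=22 gives 75.5 − 6.4×22 = -65.3 → profitable ✗.
Low-fitness (own payoff 25.1): to d=21 gives 59.9 − 8.0×21 = -108.1 → no gain ✓; to d=22 gives 75.5 − 8.0×22 = -100.5 → no gain ✓.
High-fitness (own payoff 75.5 − 1.8×22 = 35.9): to d=0 gives 25.1 → no gain ✓; to d=21 gives 59.9 − 1.8×21 = 22.1 → no gain ✓.
4 of the 6 constraints hold; not an equilibrium.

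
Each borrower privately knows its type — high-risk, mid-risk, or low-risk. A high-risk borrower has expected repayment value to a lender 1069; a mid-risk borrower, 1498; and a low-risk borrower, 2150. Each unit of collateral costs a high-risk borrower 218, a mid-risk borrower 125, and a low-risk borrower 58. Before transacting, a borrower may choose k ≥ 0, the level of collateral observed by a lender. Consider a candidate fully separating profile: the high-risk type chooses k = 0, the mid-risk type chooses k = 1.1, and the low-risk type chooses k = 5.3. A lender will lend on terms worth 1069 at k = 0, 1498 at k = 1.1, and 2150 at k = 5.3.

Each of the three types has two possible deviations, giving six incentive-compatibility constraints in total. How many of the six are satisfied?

Low-risk (own payoff 2150 − 58×5.3 = 1842.6): to k=0 gives 1069 → no gain ✓; to k=1.1 gives 1498 − 58×1.1 = 1434.2 → no gain ✓.
High-risk (own payoff 1069): to k=1.1 gives 1498 − 218×1.1 = 1258.2 → profitable ✗; to k=5.3 gives 2150 − 218×5.3 = 994.6 → no gain ✓.
Mid-risk (own payoff 1498 − 125×1.1 = 1360.5): to k=0 gives 1069 → no gain ✓; to k=5.3 gives 2150 − 125×5.3 = 1487.5 → profitable ✗.
4 of the 6 constraints hold; not an equilibrium.

4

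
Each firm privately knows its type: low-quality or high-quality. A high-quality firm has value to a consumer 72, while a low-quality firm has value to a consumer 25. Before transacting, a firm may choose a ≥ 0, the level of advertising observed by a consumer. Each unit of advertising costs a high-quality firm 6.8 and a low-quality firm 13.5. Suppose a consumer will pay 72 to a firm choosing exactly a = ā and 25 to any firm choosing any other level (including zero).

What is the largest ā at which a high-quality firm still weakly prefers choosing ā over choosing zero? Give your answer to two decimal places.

Choosing ā yields the high-quality type 72 − 6.8·ā; choosing zero yields 25.
The high-quality type is indifferent at 72 − 6.8·ā = 25, i.e. ā = (72 − 25) / 6.8 ≈ 6.91.
For any ā above 6.91 the high-quality type would rather pool at zero, so separation collapses.

6.91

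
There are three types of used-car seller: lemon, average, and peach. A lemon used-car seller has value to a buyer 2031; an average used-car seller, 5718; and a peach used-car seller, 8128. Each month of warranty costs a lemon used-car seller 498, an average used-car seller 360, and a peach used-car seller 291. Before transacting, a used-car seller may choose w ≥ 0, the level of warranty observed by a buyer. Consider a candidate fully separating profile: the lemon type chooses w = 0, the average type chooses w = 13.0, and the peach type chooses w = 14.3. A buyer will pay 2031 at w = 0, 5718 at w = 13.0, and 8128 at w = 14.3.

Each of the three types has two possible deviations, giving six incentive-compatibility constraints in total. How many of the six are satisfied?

4

Lemon (own payoff 2031): to w=13.0 gives 5718 − 498×13.0 = -756 → no gain ✓; to w=14.3 gives 8128 − 498×14.3 = 1006.6 → no gain ✓.
Peach (own payoff 8128 − 291×14.3 = 3966.7): to w=0 gives 2031 → no gain ✓; to w=13.0 gives 5718 − 291×13.0 = 1935 → no gain ✓.
Average (own payoff 5718 − 360×13.0 = 1038): to w=0 gives 2031 → profitable ✗; to w=14.3 gives 8128 − 360×14.3 = 2980 → profitable ✗.
4 of the 6 constraints hold; not an equilibrium.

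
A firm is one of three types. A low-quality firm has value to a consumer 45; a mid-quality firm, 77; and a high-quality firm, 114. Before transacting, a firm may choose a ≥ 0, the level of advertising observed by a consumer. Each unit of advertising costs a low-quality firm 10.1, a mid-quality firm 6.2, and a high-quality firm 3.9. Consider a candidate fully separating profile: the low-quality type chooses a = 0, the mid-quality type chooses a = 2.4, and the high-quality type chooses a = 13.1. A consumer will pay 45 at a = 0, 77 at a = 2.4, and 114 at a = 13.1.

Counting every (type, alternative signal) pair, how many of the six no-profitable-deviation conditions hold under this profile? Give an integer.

4

Low-quality (own payoff 45): to a=2.4 gives 77 − 10.1×2.4 = 52.76 → profitable ✗; to a=13.1 gives 114 − 10.1×13.1 = -18.31 → no gain ✓.
Mid-quality (own payoff 77 − 6.2×2.4 = 62.12): to a=0 gives 45 → no gain ✓; to a=13.1 gives 114 − 6.2×13.1 = 32.78 → no gain ✓.
High-quality (own payoff 114 − 3.9×13.1 = 62.91): to a=0 gives 45 → no gain ✓; to a=2.4 gives 77 − 3.9×2.4 = 67.64 → profitable ✗.
4 of the 6 constraints hold; not an equilibrium.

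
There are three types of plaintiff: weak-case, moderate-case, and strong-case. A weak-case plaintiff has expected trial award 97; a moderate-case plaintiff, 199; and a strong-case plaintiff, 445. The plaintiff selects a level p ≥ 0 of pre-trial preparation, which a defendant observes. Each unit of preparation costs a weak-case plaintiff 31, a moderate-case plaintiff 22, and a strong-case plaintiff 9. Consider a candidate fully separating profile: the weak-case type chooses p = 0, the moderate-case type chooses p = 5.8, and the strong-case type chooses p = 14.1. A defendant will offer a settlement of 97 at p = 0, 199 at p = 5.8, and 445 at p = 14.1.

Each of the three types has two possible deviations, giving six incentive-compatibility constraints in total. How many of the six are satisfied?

4

Strong-case (own payoff 445 − 9×14.1 = 318.1): to p=0 gives 97 → no gain ✓; to p=5.8 gives 199 − 9×5.8 = 146.8 → no gain ✓.
Weak-case (own payoff 97): to p=5.8 gives 199 − 31×5.8 = 19.2 → no gain ✓; to p=14.1 gives 445 − 31×14.1 = 7.9 → no gain ✓.
Moderate-case (own payoff 199 − 22×5.8 = 71.4): to p=0 gives 97 → profitable ✗; to p=14.1 gives 445 − 22×14.1 = 134.8 → profitable ✗.
4 of the 6 constraints hold; not an equilibrium.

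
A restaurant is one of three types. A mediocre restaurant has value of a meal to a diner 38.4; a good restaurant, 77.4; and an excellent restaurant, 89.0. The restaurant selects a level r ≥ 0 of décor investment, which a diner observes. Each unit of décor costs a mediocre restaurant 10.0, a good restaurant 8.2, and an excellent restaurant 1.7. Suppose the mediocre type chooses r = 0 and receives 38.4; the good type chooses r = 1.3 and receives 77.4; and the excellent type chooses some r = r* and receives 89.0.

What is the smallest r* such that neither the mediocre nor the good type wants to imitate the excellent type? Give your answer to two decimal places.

Mediocre type (on-path payoff 38.4) won't mimic when 38.4 ≥ 89.0 − 10.0·r*, i.e. r* ≥ 5.06.
Good type (on-path payoff 77.4 − 8.2×1.3 = 66.74) won't mimic when 66.74 ≥ 89.0 − 8.2·r*, i.e. r* ≥ 2.71.
Both must hold, so r* = max(5.06, 2.71) = 5.06. The mediocre type's constraint binds.

5.06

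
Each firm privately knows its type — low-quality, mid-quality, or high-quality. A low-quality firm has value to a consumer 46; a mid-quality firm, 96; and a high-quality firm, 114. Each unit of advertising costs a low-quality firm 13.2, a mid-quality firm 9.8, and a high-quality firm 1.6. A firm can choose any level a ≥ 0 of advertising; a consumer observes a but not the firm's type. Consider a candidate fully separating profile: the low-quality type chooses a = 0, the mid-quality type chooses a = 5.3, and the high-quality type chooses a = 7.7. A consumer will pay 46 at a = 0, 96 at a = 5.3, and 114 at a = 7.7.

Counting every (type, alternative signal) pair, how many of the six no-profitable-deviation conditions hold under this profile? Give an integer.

Low-quality (own payoff 46): to a=5.3 gives 96 − 13.2×5.3 = 26.04 → no gain ✓; to a=7.7 gives 114 − 13.2×7.7 = 12.36 → no gain ✓.
High-quality (own payoff 114 − 1.6×7.7 = 101.68): to a=0 gives 46 → no gain ✓; to a=5.3 gives 96 − 1.6×5.3 = 87.52 → no gain ✓.
Mid-quality (own payoff 96 − 9.8×5.3 = 44.06): to a=0 gives 46 → profitable ✗; to a=7.7 gives 114 − 9.8×7.7 = 38.54 → no gain ✓.
5 of the 6 constraints hold; not an equilibrium.

5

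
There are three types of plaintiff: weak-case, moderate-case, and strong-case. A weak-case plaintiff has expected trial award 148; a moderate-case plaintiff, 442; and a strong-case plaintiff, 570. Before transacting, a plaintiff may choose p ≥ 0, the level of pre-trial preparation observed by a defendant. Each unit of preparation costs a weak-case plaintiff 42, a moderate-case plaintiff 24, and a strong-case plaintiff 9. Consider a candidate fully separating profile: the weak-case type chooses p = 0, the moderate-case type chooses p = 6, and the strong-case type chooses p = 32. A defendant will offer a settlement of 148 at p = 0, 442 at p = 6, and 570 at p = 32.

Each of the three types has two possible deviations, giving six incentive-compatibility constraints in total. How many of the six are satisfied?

Moderate-case (own payoff 442 − 24×6 = 298): to p=0 gives 148 → no gain ✓; to p=32 gives 570 − 24×32 = -198 → no gain ✓.
Weak-case (own payoff 148): to p=6 gives 442 − 42×6 = 190 → profitable ✗; to p=32 gives 570 − 42×32 = -774 → no gain ✓.
Strong-case (own payoff 570 − 9×32 = 282): to p=0 gives 148 → no gain ✓; to p=6 gives 442 − 9×6 = 388 → profitable ✗.
4 of the 6 constraints hold; not an equilibrium.

4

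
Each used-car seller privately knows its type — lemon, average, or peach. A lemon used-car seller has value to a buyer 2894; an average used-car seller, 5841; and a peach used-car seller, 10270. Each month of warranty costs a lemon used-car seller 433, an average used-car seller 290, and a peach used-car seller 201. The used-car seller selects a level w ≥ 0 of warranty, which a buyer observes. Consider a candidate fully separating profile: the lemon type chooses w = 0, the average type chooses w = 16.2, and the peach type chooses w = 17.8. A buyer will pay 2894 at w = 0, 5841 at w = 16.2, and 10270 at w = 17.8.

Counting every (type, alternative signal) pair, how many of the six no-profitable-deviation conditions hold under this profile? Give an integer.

4

Average (own payoff 5841 − 290×16.2 = 1143): to w=0 gives 2894 → profitable ✗; to w=17.8 gives 10270 − 290×17.8 = 5108 → profitable ✗.
Peach (own payoff 10270 − 201×17.8 = 6692.2): to w=0 gives 2894 → no gain ✓; to w=16.2 gives 5841 − 201×16.2 = 2584.8 → no gain ✓.
Lemon (own payoff 2894): to w=16.2 gives 5841 − 433×16.2 = -1173.6 → no gain ✓; to w=17.8 gives 10270 − 433×17.8 = 2562.6 → no gain ✓.
4 of the 6 constraints hold; not an equilibrium.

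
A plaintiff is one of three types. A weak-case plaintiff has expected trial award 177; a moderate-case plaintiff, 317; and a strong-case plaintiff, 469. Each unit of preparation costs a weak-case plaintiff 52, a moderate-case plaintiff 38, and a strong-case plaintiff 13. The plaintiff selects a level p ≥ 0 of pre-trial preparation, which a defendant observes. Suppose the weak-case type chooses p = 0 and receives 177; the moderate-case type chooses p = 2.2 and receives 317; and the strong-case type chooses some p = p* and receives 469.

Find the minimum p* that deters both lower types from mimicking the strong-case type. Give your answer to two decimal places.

6.20

Weak-case type (on-path payoff 177) won't mimic when 177 ≥ 469 − 52·p*, i.e. p* ≥ 5.62.
Moderate-case type (on-path payoff 317 − 38×2.2 = 233.4) won't mimic when 233.4 ≥ 469 − 38·p*, i.e. p* ≥ 6.20.
Both must hold, so p* = max(5.62, 6.20) = 6.20. The moderate-case type's constraint binds.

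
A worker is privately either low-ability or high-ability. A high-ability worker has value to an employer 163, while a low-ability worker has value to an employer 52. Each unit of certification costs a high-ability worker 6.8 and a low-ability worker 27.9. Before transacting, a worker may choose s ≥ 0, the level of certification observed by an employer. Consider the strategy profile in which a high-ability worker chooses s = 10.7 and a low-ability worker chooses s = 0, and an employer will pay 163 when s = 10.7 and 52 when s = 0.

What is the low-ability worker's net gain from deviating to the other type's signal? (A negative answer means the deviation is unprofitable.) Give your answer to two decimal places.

-187.53

Playing s = 0 the low-ability worker receives 52.
Deviating to s = 10.7 brings payment 163 at cost 27.9 × 10.7 = 298.53, netting -135.53.
Gain from deviating: -135.53 − 52 = -187.53.
The gain is negative, so the low-ability type's incentive-compatibility constraint is satisfied.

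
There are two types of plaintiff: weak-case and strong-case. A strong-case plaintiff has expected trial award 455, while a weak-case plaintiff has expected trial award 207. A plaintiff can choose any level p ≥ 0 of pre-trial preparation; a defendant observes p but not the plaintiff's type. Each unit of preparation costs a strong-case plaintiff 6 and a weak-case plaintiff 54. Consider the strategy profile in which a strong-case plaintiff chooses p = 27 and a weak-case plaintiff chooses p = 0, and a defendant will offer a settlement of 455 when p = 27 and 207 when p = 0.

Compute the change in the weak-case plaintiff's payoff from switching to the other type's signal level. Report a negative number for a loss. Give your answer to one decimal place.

Playing p = 0 the weak-case plaintiff receives 207.
Deviating to p = 27 brings payment 455 at cost 54 × 27 = 1458, netting -1003.
Gain from deviating: -1003 − 207 = -1210.0.
The gain is negative, so the weak-case type's incentive-compatibility constraint is satisfied.

-1210.0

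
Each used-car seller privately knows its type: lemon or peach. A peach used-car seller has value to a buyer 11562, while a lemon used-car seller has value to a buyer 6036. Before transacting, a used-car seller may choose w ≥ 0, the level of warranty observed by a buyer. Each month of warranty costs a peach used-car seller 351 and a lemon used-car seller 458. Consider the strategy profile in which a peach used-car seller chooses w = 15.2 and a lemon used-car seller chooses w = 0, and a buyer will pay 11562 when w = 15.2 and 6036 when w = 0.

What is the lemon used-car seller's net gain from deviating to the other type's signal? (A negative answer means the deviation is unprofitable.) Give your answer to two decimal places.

-1435.60

Playing w = 0 the lemon used-car seller receives 6036.
Deviating to w = 15.2 brings payment 11562 at cost 458 × 15.2 = 6961.6, netting 4600.4.
Gain from deviating: 4600.4 − 6036 = -1435.60.
The gain is negative, so the lemon type's incentive-compatibility constraint is satisfied.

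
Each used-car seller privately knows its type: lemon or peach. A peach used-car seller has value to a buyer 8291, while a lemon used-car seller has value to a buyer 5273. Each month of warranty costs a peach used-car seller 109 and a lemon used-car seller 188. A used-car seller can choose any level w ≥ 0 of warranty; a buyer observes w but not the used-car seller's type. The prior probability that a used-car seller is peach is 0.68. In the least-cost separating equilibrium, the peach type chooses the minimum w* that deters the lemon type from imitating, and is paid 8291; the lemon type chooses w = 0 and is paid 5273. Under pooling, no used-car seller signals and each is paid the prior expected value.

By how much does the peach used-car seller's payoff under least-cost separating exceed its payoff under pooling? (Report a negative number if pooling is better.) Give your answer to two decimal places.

Least-cost separating signal: w* solves 5273 = 8291 − 188·w*, so w* = (8291 − 5273)/188 ≈ 16.0532.
Peach type's separating payoff: 8291 − 109 × w* = 8291 − 109 × (8291 − 5273)/188 = 8291 − 328962/188 ≈ 6541.2021.
Pooling payoff: 0.68 × 8291 + 0.32 × 5273 = 7325.24.
Difference: 6541.2021 − 7325.24 = -784.0379, i.e. -784.04 to two decimal places.
The peach type would prefer the pooling outcome.

-784.04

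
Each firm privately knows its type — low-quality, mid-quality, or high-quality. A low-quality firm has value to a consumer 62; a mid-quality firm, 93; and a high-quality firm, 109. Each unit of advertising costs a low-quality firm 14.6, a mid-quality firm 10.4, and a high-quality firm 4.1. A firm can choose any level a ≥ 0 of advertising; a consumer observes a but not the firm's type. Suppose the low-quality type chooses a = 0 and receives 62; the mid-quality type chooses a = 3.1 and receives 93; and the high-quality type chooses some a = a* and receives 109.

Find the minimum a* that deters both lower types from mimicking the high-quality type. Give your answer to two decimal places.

4.64

Mid-quality type (on-path payoff 93 − 10.4×3.1 = 60.76) won't mimic when 60.76 ≥ 109 − 10.4·a*, i.e. a* ≥ 4.64.
Low-quality type (on-path payoff 62) won't mimic when 62 ≥ 109 − 14.6·a*, i.e. a* ≥ 3.22.
Both must hold, so a* = max(3.22, 4.64) = 4.64. The mid-quality type's constraint binds.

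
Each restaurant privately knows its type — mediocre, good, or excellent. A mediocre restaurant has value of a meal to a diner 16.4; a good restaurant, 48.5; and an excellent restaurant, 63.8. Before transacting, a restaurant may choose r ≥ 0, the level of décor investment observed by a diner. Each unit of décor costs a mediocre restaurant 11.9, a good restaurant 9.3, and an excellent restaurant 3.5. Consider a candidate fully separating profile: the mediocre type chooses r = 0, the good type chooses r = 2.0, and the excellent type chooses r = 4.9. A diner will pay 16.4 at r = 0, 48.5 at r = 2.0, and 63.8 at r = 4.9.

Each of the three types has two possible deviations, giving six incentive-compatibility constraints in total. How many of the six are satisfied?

Mediocre (own payoff 16.4): to r=2.0 gives 48.5 − 11.9×2.0 = 24.7 → profitable ✗; to r=4.9 gives 63.8 − 11.9×4.9 = 5.49 → no gain ✓.
Excellent (own payoff 63.8 − 3.5×4.9 = 46.65): to r=0 gives 16.4 → no gain ✓; to r=2.0 gives 48.5 − 3.5×2.0 = 41.5 → no gain ✓.
Good (own payoff 48.5 − 9.3×2.0 = 29.9): to r=0 gives 16.4 → no gain ✓; to r=4.9 gives 63.8 − 9.3×4.9 = 18.23 → no gain ✓.
5 of the 6 constraints hold; not an equilibrium.

5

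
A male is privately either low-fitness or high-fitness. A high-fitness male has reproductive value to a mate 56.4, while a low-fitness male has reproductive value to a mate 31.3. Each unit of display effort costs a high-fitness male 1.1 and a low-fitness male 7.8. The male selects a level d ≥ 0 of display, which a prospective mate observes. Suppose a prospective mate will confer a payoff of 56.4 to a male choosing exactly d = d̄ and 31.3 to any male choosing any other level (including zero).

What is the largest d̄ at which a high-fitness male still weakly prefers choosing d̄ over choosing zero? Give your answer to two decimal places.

22.82

Choosing d̄ yields the high-fitness type 56.4 − 1.1·d̄; choosing zero yields 31.3.
The high-fitness type is indifferent at 56.4 − 1.1·d̄ = 31.3, i.e. d̄ = (56.4 − 31.3) / 1.1 ≈ 22.82.
For any d̄ above 22.82 the high-fitness type would rather pool at zero, so separation collapses.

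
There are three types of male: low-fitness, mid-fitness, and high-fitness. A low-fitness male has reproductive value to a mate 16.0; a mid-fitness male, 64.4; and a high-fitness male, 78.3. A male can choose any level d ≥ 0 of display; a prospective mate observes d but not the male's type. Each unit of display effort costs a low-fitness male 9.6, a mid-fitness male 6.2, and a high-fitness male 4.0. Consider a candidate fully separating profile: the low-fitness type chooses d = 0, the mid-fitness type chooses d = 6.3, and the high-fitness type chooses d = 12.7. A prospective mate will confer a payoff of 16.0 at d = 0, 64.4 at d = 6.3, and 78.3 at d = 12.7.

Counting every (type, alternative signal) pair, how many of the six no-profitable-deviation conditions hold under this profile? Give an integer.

High-fitness (own payoff 78.3 − 4.0×12.7 = 27.5): to d=0 gives 16.0 → no gain ✓; to d=6.3 gives 64.4 − 4.0×6.3 = 39.2 → profitable ✗.
Mid-fitness (own payoff 64.4 − 6.2×6.3 = 25.34): to d=0 gives 16.0 → no gain ✓; to d=12.7 gives 78.3 − 6.2×12.7 = -0.44 → no gain ✓.
Low-fitness (own payoff 16.0): to d=6.3 gives 64.4 − 9.6×6.3 = 3.92 → no gain ✓; to d=12.7 gives 78.3 − 9.6×12.7 = -43.62 → no gain ✓.
5 of the 6 constraints hold; not an equilibrium.

5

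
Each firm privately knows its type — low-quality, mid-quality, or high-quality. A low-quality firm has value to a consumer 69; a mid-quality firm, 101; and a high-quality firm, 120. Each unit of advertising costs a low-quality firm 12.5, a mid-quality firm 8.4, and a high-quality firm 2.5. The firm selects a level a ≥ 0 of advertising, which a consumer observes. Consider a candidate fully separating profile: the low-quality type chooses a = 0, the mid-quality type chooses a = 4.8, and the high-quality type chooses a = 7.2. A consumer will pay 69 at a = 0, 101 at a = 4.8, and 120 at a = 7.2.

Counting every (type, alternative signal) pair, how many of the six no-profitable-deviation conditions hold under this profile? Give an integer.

5

High-quality (own payoff 120 − 2.5×7.2 = 102): to a=0 gives 69 → no gain ✓; to a=4.8 gives 101 − 2.5×4.8 = 89 → no gain ✓.
Mid-quality (own payoff 101 − 8.4×4.8 = 60.68): to a=0 gives 69 → profitable ✗; to a=7.2 gives 120 − 8.4×7.2 = 59.52 → no gain ✓.
Low-quality (own payoff 69): to a=4.8 gives 101 − 12.5×4.8 = 41 → no gain ✓; to a=7.2 gives 120 − 12.5×7.2 = 30 → no gain ✓.
5 of the 6 constraints hold; not an equilibrium.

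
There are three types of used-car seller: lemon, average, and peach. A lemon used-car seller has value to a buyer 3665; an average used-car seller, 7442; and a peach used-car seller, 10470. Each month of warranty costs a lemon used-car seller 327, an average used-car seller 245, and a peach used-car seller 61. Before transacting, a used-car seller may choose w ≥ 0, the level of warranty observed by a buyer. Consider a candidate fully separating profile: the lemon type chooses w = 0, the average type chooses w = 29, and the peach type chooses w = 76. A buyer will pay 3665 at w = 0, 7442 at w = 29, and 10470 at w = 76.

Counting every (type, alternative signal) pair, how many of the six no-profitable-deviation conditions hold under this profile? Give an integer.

Average (own payoff 7442 − 245×29 = 337): to w=0 gives 3665 → profitable ✗; to w=76 gives 10470 − 245×76 = -8150 → no gain ✓.
Peach (own payoff 10470 − 61×76 = 5834): to w=0 gives 3665 → no gain ✓; to w=29 gives 7442 − 61×29 = 5673 → no gain ✓.
Lemon (own payoff 3665): to w=29 gives 7442 − 327×29 = -2041 → no gain ✓; to w=76 gives 10470 − 327×76 = -14382 → no gain ✓.
5 of the 6 constraints hold; not an equilibrium.

5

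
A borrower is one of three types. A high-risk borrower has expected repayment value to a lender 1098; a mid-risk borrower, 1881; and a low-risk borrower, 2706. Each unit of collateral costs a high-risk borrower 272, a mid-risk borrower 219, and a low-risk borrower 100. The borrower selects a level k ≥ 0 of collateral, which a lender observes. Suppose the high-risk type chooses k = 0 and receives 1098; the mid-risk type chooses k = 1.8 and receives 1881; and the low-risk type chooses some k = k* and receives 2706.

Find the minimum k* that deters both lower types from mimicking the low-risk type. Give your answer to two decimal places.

Mid-risk type (on-path payoff 1881 − 219×1.8 = 1486.8) won't mimic when 1486.8 ≥ 2706 − 219·k*, i.e. k* ≥ 5.57.
High-risk type (on-path payoff 1098) won't mimic when 1098 ≥ 2706 − 272·k*, i.e. k* ≥ 5.91.
Both must hold, so k* = max(5.91, 5.57) = 5.91. The high-risk type's constraint binds.

5.91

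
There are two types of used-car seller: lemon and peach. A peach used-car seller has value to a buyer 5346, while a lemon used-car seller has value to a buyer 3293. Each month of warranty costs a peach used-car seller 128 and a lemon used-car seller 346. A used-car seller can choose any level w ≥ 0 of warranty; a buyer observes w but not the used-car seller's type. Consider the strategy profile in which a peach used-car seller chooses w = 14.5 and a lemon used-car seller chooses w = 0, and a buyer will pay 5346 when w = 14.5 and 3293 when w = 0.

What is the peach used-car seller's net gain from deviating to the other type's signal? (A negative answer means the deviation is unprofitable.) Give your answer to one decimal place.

Playing w = 14.5 the peach used-car seller receives 5346 − 128 × 14.5 = 3490.
Deviating to w = 0 yields 3293 instead.
Gain from deviating: 3293 − 3490 = -197.0.
The gain is negative, so the peach type's incentive-compatibility constraint is satisfied.

-197.0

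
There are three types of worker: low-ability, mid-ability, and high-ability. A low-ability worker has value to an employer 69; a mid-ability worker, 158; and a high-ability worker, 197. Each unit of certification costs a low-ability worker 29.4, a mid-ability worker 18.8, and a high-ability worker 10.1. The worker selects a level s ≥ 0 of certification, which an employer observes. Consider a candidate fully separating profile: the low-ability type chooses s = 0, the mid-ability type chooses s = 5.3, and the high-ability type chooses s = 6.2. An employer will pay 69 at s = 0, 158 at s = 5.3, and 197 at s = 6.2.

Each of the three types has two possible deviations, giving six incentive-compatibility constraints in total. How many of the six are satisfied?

Low-ability (own payoff 69): to s=5.3 gives 158 − 29.4×5.3 = 2.18 → no gain ✓; to s=6.2 gives 197 − 29.4×6.2 = 14.72 → no gain ✓.
Mid-ability (own payoff 158 − 18.8×5.3 = 58.36): to s=0 gives 69 → profitable ✗; to s=6.2 gives 197 − 18.8×6.2 = 80.44 → profitable ✗.
High-ability (own payoff 197 − 10.1×6.2 = 134.38): to s=0 gives 69 → no gain ✓; to s=5.3 gives 158 − 10.1×5.3 = 104.47 → no gain ✓.
4 of the 6 constraints hold; not an equilibrium.

4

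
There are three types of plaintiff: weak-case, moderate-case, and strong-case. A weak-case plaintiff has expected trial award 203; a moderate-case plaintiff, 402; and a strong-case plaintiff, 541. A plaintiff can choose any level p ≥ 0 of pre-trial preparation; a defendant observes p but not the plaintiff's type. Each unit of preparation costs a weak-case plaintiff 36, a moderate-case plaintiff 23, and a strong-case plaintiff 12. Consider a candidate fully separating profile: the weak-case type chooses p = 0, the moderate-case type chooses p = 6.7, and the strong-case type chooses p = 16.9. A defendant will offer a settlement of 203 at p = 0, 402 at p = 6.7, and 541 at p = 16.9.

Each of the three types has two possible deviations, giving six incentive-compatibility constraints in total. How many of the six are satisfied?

Strong-case (own payoff 541 − 12×16.9 = 338.2): to p=0 gives 203 → no gain ✓; to p=6.7 gives 402 − 12×6.7 = 321.6 → no gain ✓.
Moderate-case (own payoff 402 − 23×6.7 = 247.9): to p=0 gives 203 → no gain ✓; to p=16.9 gives 541 − 23×16.9 = 152.3 → no gain ✓.
Weak-case (own payoff 203): to p=6.7 gives 402 − 36×6.7 = 160.8 → no gain ✓; to p=16.9 gives 541 − 36×16.9 = -67.4 → no gain ✓.
6 of the 6 constraints hold; this profile is a separating equilibrium.

6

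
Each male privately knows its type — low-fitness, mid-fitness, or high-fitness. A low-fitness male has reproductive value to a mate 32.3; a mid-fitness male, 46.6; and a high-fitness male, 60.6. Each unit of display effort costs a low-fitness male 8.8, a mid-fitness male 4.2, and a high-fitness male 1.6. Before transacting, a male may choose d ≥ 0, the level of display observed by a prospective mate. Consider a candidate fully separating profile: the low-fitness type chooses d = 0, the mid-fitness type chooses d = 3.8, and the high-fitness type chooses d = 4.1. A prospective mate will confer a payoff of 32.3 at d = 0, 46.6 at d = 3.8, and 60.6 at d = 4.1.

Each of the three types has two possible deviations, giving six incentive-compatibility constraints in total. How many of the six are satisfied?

Low-fitness (own payoff 32.3): to d=3.8 gives 46.6 − 8.8×3.8 = 13.16 → no gain ✓; to d=4.1 gives 60.6 − 8.8×4.1 = 24.52 → no gain ✓.
Mid-fitness (own payoff 46.6 − 4.2×3.8 = 30.64): to d=0 gives 32.3 → profitable ✗; to d=4.1 gives 60.6 − 4.2×4.1 = 43.38 → profitable ✗.
High-fitness (own payoff 60.6 − 1.6×4.1 = 54.04): to d=0 gives 32.3 → no gain ✓; to d=3.8 gives 46.6 − 1.6×3.8 = 40.52 → no gain ✓.
4 of the 6 constraints hold; not an equilibrium.

4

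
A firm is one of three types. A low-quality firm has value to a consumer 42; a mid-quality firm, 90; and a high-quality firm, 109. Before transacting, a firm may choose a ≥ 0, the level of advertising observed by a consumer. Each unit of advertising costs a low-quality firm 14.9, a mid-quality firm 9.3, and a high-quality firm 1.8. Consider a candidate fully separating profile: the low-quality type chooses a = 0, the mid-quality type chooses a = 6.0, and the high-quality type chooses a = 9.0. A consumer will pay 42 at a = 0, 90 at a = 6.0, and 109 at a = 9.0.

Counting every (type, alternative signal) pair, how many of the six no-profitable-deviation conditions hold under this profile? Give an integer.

5

Low-quality (own payoff 42): to a=6.0 gives 90 − 14.9×6.0 = 0.6 → no gain ✓; to a=9.0 gives 109 − 14.9×9.0 = -25.1 → no gain ✓.
High-quality (own payoff 109 − 1.8×9.0 = 92.8): to a=0 gives 42 → no gain ✓; to a=6.0 gives 90 − 1.8×6.0 = 79.2 → no gain ✓.
Mid-quality (own payoff 90 − 9.3×6.0 = 34.2): to a=0 gives 42 → profitable ✗; to a=9.0 gives 109 − 9.3×9.0 = 25.3 → no gain ✓.
5 of the 6 constraints hold; not an equilibrium.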